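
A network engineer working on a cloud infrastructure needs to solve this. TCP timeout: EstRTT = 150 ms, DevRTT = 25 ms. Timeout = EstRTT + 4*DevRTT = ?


Given: EstRTT = 150 ms, DevRTT = 25 ms
Timeout = EstRTT + 4 * DevRTT
4 * DevRTT = 4 * 25 = 100
Timeout = 150 + 100 = 250 ms

250


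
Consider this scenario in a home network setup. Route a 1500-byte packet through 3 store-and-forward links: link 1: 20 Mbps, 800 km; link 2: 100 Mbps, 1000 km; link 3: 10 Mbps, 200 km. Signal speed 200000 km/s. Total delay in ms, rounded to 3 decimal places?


Packet = 1500 bytes = 12000 bits. Store-and-forward: sum (t_trans + t_prop) per link.
Link 1: t_trans = 12000/(20*10^6) s = 0.6000 ms; t_prop = 800/200000 s = 4.0000 ms; subtotal = 4.6000 ms
Link 2: t_trans = 12000/(100*10^6) s = 0.1200 ms; t_prop = 1000/200000 s = 5.0000 ms; subtotal = 5.1200 ms
Link 3: t_trans = 12000/(10*10^6) s = 1.2000 ms; t_prop = 200/200000 s = 1.0000 ms; subtotal = 2.2000 ms
End-to-end = 4.6000 + 5.1200 + 2.2000 = 11.9200 ms -> 11.920 ms (3 dp)

11.920


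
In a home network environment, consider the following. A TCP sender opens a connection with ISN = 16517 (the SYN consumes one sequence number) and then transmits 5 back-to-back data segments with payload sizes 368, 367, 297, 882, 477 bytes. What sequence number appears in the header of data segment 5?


The SYN occupies sequence number ISN = 16517, so the first data byte is ISN + 1 = 16518.
SEQ of data segment i = (ISN + 1) + sum of payload sizes of segments 1..i-1.
Segment 1: SEQ = 16518, payload = 368 bytes
Segment 2: SEQ = 16886, payload = 367 bytes
Segment 3: SEQ = 17253, payload = 297 bytes
Segment 4: SEQ = 17550, payload = 882 bytes
Segment 5: SEQ = 18432, payload = 477 bytes
SEQ of segment 5 = 16518 + 368 + 367 + 297 + 882 = 18432

18432


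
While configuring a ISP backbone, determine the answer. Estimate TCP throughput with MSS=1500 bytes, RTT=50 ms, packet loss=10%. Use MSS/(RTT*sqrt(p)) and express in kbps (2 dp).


Given: MSS = 1500 bytes, RTT = 50 ms, loss = 10%
RTT in seconds = 50 / 1000 = 0.05
Loss rate = 10% = 0.1
sqrt(loss) = sqrt(0.1) = 0.316227766017
Throughput (bytes/s) = 1500 / (0.05 * 0.316227766017) = 94868.3298
Throughput (kbps) = 94868.3298 * 8 / 1000 = 758.946638 -> 758.95 kbps (2 dp)

758.95


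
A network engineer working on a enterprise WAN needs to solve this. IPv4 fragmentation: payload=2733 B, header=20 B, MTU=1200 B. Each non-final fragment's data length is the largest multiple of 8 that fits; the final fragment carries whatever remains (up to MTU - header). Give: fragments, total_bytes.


Max data per non-final fragment = floor((MTU - header)/8)*8 = floor((1200 - 20)/8)*8 = floor(1180/8)*8 = 1176 B
Final fragment needs no 8-byte alignment: it can carry up to MTU - header = 1180 B
Non-final fragments needed = ceil((payload - 1180) / 1176) = ceil(1553/1176) = ceil(1.3206) = 2
Number of fragments = 2 + 1 = 3
Fragment sizes (data): 2 * 1176 B + 381 B (last, 381 <= 1180 OK)
Total bytes sent = payload + n_frags * header = 2733 + 3*20 = 2733 + 60 = 2793 B

3, 2793


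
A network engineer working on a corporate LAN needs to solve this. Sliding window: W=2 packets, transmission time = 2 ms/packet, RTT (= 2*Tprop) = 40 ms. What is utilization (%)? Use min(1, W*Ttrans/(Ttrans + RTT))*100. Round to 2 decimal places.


Given: W = 2, Ttrans = 2 ms, RTT = 40 ms (= 2 * Tprop, Tprop = 20 ms)
Cycle time = Ttrans + RTT = 2 + 40 = 42 ms (first packet sent until its ACK returns)
W * Ttrans = 2 * 2 = 4 ms of sending per cycle
W * Ttrans / (Ttrans + RTT) = 4 / 42 = 0.095238
U = min(1, 0.095238) = 0.095238
U% = 9.52%

9.52


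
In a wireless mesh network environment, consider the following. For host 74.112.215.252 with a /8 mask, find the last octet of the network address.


Given: IP = 74.112.215.252, prefix = /8
Subnet mask = 255.0.0.0
Last octet of IP: 252
Last octet of mask: 0
Network last octet = 252 AND 0 = 0

0


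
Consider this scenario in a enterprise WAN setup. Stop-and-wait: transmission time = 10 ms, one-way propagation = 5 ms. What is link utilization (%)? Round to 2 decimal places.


Given: Ttrans = 10 ms, Tprop = 5 ms
RTT = 2 * Tprop = 2 * 5 = 10 ms
U = Ttrans / (Ttrans + RTT)
U = 10 / (10 + 10)
U = 10 / 20 = 0.5
U% = 50.00%

50.00


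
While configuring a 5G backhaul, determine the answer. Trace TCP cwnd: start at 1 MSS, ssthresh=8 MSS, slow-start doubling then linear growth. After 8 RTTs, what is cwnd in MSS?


RTT 0: cwnd = 1 MSS (initial)
RTT 1: cwnd = 2 MSS (slow start, doubled)
RTT 2: cwnd = 4 MSS (slow start, doubled)
RTT 3: cwnd = 8 MSS (slow start, doubled)
RTT 4: cwnd = 9 MSS (congestion avoidance, +1)
RTT 5: cwnd = 10 MSS (congestion avoidance, +1)
RTT 6: cwnd = 11 MSS (congestion avoidance, +1)
RTT 7: cwnd = 12 MSS (congestion avoidance, +1)
RTT 8: cwnd = 13 MSS (congestion avoidance, +1)

13


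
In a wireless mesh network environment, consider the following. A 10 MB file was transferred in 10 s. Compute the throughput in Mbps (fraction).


Given: file = 10 MB, time = 10 s
File in Mb = 10 * 8 = 80 Mb
Throughput = 80 / 10 Mbps
Throughput = 8 Mbps

8


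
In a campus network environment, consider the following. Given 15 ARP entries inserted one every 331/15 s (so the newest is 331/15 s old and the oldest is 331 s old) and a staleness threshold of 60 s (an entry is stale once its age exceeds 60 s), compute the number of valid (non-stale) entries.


Ages are k * 331/15 s for k = 1..15 (spacing = 22.0667 s).
Entry k is valid iff k * 331/15 <= 60 iff k <= 15 * 60 / 331 = 2.7190
n_valid = floor(2.7190) = 2
(n_stale = 15 - 2 = 13)

2


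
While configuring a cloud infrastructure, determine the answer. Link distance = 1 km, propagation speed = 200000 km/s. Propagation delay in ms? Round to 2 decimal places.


Given: distance = 1 km, speed = 200000 km/s
Delay = distance / speed = 1 / 200000 seconds
Delay in ms = 1 * 1000 / 200000
Delay = 0.0050 ms
Rounded to 2 dp = 0.01 ms

0.01


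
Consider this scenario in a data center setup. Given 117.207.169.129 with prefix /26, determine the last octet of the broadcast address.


Given: IP = 117.207.169.129, prefix = /26
Host bits = 32 - 26 = 6
Network last octet = 129 AND mask = 128
Host part size = 2^6 - 1 = 63
Broadcast last octet = 128 OR 63 = 191

191


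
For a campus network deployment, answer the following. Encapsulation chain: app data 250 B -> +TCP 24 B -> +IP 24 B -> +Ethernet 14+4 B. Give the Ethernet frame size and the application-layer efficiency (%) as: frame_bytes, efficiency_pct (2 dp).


TCP segment = 250 + 24 = 274 B
IP packet = 274 + 24 = 298 B
Ethernet frame = 298 + 14 + 4 = 316 B
Efficiency = app / frame = 250 / 316 = 0.791139 = 79.1139% -> 79.11% (2 dp)

316, 79.11


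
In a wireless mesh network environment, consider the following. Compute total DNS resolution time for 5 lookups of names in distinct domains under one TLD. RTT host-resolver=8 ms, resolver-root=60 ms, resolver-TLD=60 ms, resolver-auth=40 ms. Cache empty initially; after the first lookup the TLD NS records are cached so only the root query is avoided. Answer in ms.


Lookup 1 (cold cache): local + root + TLD + auth = 8 + 60 + 60 + 40 = 168 ms
Lookups 2..5 (TLD NS cached -> skip root; new domain -> still ask TLD and auth): local + TLD + auth = 8 + 60 + 40 = 108 ms each
Remaining 4 lookups: 4 * 108 = 432 ms
Total = 168 + 432 = 600 ms

600


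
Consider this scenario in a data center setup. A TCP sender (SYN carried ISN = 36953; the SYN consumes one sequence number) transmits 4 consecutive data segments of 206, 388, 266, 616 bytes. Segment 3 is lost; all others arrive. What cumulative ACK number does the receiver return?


SYN uses sequence number 36953; first data byte = ISN + 1 = 36954.
Segment 1: SEQ = 36954, len = 206 B, covers [36954, 37159]
Segment 2: SEQ = 37160, len = 388 B, covers [37160, 37547]
Segment 3: SEQ = 37548, len = 266 B, covers [37548, 37813] [LOST]
Segment 4: SEQ = 37814, len = 616 B, covers [37814, 38429]
In-order data received: bytes [36954, 37547] (segments 1..2).
Segment 3 missing -> gap begins at byte 37548; later segments buffered out of order.
Cumulative ACK = next expected in-order byte = 36954 + 206 + 388 = 37548

37548


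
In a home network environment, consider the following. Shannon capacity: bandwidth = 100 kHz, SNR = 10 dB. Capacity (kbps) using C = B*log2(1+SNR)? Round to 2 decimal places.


Given: B = 100 kHz, SNR = 10 dB
SNR linear = 10^(10/10) = 10
1 + SNR = 11
log2(11) = 3.4594316186
C = 100 * 1000 * 3.4594316186 = 345943.1619 bps
C = 345.943162 kbps -> 345.94 kbps (2 dp)

345.94


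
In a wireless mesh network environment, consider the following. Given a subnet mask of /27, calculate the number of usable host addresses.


Given: subnet mask /27
Host bits = 32 - 27 = 5
Total addresses = 2^5 = 32
Usable hosts = 32 - 2 (network + broadcast) = 30

30


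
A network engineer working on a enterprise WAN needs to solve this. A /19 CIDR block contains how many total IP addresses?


Given: CIDR prefix /19
Host bits = 32 - 19 = 13
Total addresses = 2^13 = 8192

8192


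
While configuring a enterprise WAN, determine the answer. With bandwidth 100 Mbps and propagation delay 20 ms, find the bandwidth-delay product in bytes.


Given: bandwidth = 100 Mbps, delay = 20 ms
BDP in bits = 100 * 10^6 * 20 / 1000
BDP in bits = 2000000
BDP in bytes = 2000000 / 8 = 250000

250000


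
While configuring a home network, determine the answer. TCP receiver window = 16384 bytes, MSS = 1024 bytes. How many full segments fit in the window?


Given: RWND = 16384 bytes, MSS = 1024 bytes
Full segments = floor(RWND / MSS)
Full segments = floor(16384 / 1024)
Full segments = floor(16.0) = 16

16


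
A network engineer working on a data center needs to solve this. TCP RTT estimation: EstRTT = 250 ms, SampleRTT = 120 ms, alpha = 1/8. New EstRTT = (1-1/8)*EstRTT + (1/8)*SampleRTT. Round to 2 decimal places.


Given: EstRTT = 250 ms, SampleRTT = 120 ms, alpha = 1/8
New EstRTT = (1 - alpha) * EstRTT + alpha * SampleRTT
(7/8) * 250 = 218.75
(1/8) * 120 = 15
New EstRTT = 218.75 + 15 = 233.75 ms -> 233.75 ms (2 dp)

233.75


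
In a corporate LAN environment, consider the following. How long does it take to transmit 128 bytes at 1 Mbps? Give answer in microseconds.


Given: packet = 128 bytes, bandwidth = 1 Mbps
Packet in bits = 128 * 8 = 1024 bits
Bandwidth = 1 * 10^6 = 1000000 bps
Time = 1024 / 1000000 seconds
Time in us = 1024 * 10^6 / 1000000 = 1024

1024


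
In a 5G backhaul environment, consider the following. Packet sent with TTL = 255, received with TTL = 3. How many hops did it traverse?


Given: initial TTL = 255, received TTL = 3
Hops = initial TTL - received TTL
Hops = 255 - 3 = 252

252


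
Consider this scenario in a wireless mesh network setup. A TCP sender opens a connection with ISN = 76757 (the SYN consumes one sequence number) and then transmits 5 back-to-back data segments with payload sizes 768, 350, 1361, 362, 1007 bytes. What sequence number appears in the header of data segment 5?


The SYN occupies sequence number ISN = 76757, so the first data byte is ISN + 1 = 76758.
SEQ of data segment i = (ISN + 1) + sum of payload sizes of segments 1..i-1.
Segment 1: SEQ = 76758, payload = 768 bytes
Segment 2: SEQ = 77526, payload = 350 bytes
Segment 3: SEQ = 77876, payload = 1361 bytes
Segment 4: SEQ = 79237, payload = 362 bytes
Segment 5: SEQ = 79599, payload = 1007 bytes
SEQ of segment 5 = 76758 + 768 + 350 + 1361 + 362 = 79599

79599


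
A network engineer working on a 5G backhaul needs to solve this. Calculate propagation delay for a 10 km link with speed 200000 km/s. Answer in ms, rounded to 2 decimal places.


Given: distance = 10 km, speed = 200000 km/s
Delay = distance / speed = 10 / 200000 seconds
Delay in ms = 10 * 1000 / 200000
Delay = 0.0500 ms
Rounded to 2 dp = 0.05 ms

0.05


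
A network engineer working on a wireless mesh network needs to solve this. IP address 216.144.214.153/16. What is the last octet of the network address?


Given: IP = 216.144.214.153, prefix = /16
Subnet mask = 255.255.0.0
Last octet of IP: 153
Last octet of mask: 0
Network last octet = 153 AND 0 = 0

0


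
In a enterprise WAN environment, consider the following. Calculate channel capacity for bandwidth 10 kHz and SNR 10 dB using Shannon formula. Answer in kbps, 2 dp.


Given: B = 10 kHz, SNR = 10 dB
SNR linear = 10^(10/10) = 10
1 + SNR = 11
log2(11) = 3.4594316186
C = 10 * 1000 * 3.4594316186 = 34594.3162 bps
C = 34.594316 kbps -> 34.59 kbps (2 dp)

34.59


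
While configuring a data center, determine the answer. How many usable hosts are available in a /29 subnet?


Given: subnet mask /29
Host bits = 32 - 29 = 3
Total addresses = 2^3 = 8
Usable hosts = 8 - 2 (network + broadcast) = 6

6


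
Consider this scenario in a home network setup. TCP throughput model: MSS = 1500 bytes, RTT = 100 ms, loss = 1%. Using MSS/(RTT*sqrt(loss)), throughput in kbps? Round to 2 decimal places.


Given: MSS = 1500 bytes, RTT = 100 ms, loss = 1%
RTT in seconds = 100 / 1000 = 0.1
Loss rate = 1% = 0.01
sqrt(loss) = sqrt(0.01) = 0.1
Throughput (bytes/s) = 1500 / (0.1 * 0.1) = 150000.0000
Throughput (kbps) = 150000.0000 * 8 / 1000 = 1200.000000 -> 1200.00 kbps (2 dp)

1200.00


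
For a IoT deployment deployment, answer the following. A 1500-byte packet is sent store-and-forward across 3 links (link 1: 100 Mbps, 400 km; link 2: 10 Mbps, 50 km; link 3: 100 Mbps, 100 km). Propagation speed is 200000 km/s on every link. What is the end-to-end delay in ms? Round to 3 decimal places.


Packet = 1500 bytes = 12000 bits. Store-and-forward: sum (t_trans + t_prop) per link.
Link 1: t_trans = 12000/(100*10^6) s = 0.1200 ms; t_prop = 400/200000 s = 2.0000 ms; subtotal = 2.1200 ms
Link 2: t_trans = 12000/(10*10^6) s = 1.2000 ms; t_prop = 50/200000 s = 0.2500 ms; subtotal = 1.4500 ms
Link 3: t_trans = 12000/(100*10^6) s = 0.1200 ms; t_prop = 100/200000 s = 0.5000 ms; subtotal = 0.6200 ms
End-to-end = 2.1200 + 1.4500 + 0.6200 = 4.1900 ms -> 4.190 ms (3 dp)

4.190


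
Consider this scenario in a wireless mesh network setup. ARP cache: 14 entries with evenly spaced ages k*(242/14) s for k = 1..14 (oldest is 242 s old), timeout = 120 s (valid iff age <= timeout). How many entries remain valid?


Ages are k * 242/14 s for k = 1..14 (spacing = 17.2857 s).
Entry k is valid iff k * 242/14 <= 120 iff k <= 14 * 120 / 242 = 6.9421
n_valid = floor(6.9421) = 6
(n_stale = 14 - 6 = 8)

6


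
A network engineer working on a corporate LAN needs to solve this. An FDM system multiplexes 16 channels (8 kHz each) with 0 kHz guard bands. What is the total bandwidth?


Given: 16 channels, 8 kHz each, guard = 0 kHz
Channel bandwidth = 16 * 8 = 128 kHz
Guard bands = 15 gaps * 0 kHz = 0 kHz
Total = 128 + 0 = 128 kHz

128


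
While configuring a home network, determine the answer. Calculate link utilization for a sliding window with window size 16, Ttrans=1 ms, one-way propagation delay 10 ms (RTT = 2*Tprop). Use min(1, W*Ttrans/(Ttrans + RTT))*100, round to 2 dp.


Given: W = 16, Ttrans = 1 ms, RTT = 20 ms (= 2 * Tprop, Tprop = 10 ms)
Cycle time = Ttrans + RTT = 1 + 20 = 21 ms (first packet sent until its ACK returns)
W * Ttrans = 16 * 1 = 16 ms of sending per cycle
W * Ttrans / (Ttrans + RTT) = 16 / 21 = 0.761905
U = min(1, 0.761905) = 0.761905
U% = 76.19%

76.19


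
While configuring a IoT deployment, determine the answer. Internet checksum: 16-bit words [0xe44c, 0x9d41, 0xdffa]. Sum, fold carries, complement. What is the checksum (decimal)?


Given words: [0xe44c, 0x9d41, 0xdffa]
Step 1: Sum all words
Raw sum = 58444 + 40257 + 57338 = 156039
Step 2: Fold carry: (24967 + 2) = 24969
One's complement = ~24969 & 0xFFFF = 40566

40566


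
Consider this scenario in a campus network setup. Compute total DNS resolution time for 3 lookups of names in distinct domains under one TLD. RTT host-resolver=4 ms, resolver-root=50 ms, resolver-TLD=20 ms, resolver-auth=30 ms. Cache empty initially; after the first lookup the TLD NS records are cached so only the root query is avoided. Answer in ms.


Lookup 1 (cold cache): local + root + TLD + auth = 4 + 50 + 20 + 30 = 104 ms
Lookups 2..3 (TLD NS cached -> skip root; new domain -> still ask TLD and auth): local + TLD + auth = 4 + 20 + 30 = 54 ms each
Remaining 2 lookups: 2 * 54 = 108 ms
Total = 104 + 108 = 212 ms

212


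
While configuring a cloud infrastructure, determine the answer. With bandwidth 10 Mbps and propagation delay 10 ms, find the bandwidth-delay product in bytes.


Given: bandwidth = 10 Mbps, delay = 10 ms
BDP in bits = 10 * 10^6 * 10 / 1000
BDP in bits = 100000
BDP in bytes = 100000 / 8 = 12500

12500


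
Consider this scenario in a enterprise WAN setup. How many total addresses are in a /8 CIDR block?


Given: CIDR prefix /8
Host bits = 32 - 8 = 24
Total addresses = 2^24 = 16777216

16777216


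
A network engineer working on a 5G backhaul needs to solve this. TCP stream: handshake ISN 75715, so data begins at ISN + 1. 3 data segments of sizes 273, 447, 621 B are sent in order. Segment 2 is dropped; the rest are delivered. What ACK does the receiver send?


SYN uses sequence number 75715; first data byte = ISN + 1 = 75716.
Segment 1: SEQ = 75716, len = 273 B, covers [75716, 75988]
Segment 2: SEQ = 75989, len = 447 B, covers [75989, 76435] [LOST]
Segment 3: SEQ = 76436, len = 621 B, covers [76436, 77056]
In-order data received: bytes [75716, 75988] (segments 1..1).
Segment 2 missing -> gap begins at byte 75989; later segments buffered out of order.
Cumulative ACK = next expected in-order byte = 75716 + 273 = 75989

75989


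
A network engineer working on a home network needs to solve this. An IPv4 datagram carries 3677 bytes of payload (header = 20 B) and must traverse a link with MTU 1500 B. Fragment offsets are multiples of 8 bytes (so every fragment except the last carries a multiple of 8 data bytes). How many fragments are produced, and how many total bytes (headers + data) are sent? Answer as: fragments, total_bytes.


Max data per non-final fragment = floor((MTU - header)/8)*8 = floor((1500 - 20)/8)*8 = floor(1480/8)*8 = 1480 B
Final fragment needs no 8-byte alignment: it can carry up to MTU - header = 1480 B
Non-final fragments needed = ceil((payload - 1480) / 1480) = ceil(2197/1480) = ceil(1.4845) = 2
Number of fragments = 2 + 1 = 3
Fragment sizes (data): 2 * 1480 B + 717 B (last, 717 <= 1480 OK)
Total bytes sent = payload + n_frags * header = 3677 + 3*20 = 3677 + 60 = 3737 B

3, 3737


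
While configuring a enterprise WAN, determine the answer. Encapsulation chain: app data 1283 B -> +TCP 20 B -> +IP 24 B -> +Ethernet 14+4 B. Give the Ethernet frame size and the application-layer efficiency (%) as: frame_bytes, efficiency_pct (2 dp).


TCP segment = 1283 + 20 = 1303 B
IP packet = 1303 + 24 = 1327 B
Ethernet frame = 1327 + 14 + 4 = 1345 B
Efficiency = app / frame = 1283 / 1345 = 0.953903 = 95.3903% -> 95.39% (2 dp)

1345, 95.39


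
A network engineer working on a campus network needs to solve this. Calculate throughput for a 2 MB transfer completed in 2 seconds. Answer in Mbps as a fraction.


Given: file = 2 MB, time = 2 s
File in Mb = 2 * 8 = 16 Mb
Throughput = 16 / 2 Mbps
Throughput = 8 Mbps

8


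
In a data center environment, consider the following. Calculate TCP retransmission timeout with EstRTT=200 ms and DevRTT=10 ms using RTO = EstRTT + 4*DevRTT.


Given: EstRTT = 200 ms, DevRTT = 10 ms
Timeout = EstRTT + 4 * DevRTT
4 * DevRTT = 4 * 10 = 40
Timeout = 200 + 40 = 240 ms

240


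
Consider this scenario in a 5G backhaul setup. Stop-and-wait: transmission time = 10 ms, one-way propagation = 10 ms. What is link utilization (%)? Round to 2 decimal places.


Given: Ttrans = 10 ms, Tprop = 10 ms
RTT = 2 * Tprop = 2 * 10 = 20 ms
U = Ttrans / (Ttrans + RTT)
U = 10 / (10 + 20)
U = 10 / 30 = 0.333333
U% = 33.33%

33.33


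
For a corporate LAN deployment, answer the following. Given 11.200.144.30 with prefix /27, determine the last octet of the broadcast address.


Given: IP = 11.200.144.30, prefix = /27
Host bits = 32 - 27 = 5
Network last octet = 30 AND mask = 0
Host part size = 2^5 - 1 = 31
Broadcast last octet = 0 OR 31 = 31

31


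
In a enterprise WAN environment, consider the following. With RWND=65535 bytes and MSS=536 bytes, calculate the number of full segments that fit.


Given: RWND = 65535 bytes, MSS = 536 bytes
Full segments = floor(RWND / MSS)
Full segments = floor(65535 / 536)
Full segments = floor(122.2668) = 122

122


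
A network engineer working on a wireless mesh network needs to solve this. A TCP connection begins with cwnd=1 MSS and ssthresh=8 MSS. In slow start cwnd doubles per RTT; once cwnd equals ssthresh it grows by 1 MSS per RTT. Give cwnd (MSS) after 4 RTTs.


RTT 0: cwnd = 1 MSS (initial)
RTT 1: cwnd = 2 MSS (slow start, doubled)
RTT 2: cwnd = 4 MSS (slow start, doubled)
RTT 3: cwnd = 8 MSS (slow start, doubled)
RTT 4: cwnd = 9 MSS (congestion avoidance, +1)

9


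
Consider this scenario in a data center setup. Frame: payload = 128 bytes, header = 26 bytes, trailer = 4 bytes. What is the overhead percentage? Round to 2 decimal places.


Given: payload = 128 B, header = 26 B, trailer = 4 B
Overhead bytes = header + trailer = 26 + 4 = 30
Total frame = payload + overhead = 128 + 30 = 158
Overhead % = 30 / 158 * 100 = 18.9873% -> 18.99% (2 dp)

18.99


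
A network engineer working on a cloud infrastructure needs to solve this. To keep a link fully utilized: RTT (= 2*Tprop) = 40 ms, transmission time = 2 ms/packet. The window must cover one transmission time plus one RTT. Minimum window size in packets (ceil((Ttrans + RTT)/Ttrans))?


Given: Ttrans = 2 ms, RTT = 40 ms (= 2 * Tprop, Tprop = 20 ms)
Time until first ACK returns = Ttrans + RTT = 2 + 40 = 42 ms
Need W * Ttrans >= Ttrans + RTT  ->  W >= (Ttrans + RTT) / Ttrans
(Ttrans + RTT) / Ttrans = 42 / 2 = 21
W_min = ceil(21) = 21

21


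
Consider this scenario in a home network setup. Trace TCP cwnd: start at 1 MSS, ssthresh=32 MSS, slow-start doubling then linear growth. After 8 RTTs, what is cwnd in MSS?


RTT 0: cwnd = 1 MSS (initial)
RTT 1: cwnd = 2 MSS (slow start, doubled)
RTT 2: cwnd = 4 MSS (slow start, doubled)
RTT 3: cwnd = 8 MSS (slow start, doubled)
RTT 4: cwnd = 16 MSS (slow start, doubled)
RTT 5: cwnd = 32 MSS (slow start, doubled)
RTT 6: cwnd = 33 MSS (congestion avoidance, +1)
RTT 7: cwnd = 34 MSS (congestion avoidance, +1)
RTT 8: cwnd = 35 MSS (congestion avoidance, +1)

35


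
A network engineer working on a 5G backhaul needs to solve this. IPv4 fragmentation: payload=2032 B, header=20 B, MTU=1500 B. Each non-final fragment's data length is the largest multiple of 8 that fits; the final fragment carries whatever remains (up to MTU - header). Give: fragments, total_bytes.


Max data per non-final fragment = floor((MTU - header)/8)*8 = floor((1500 - 20)/8)*8 = floor(1480/8)*8 = 1480 B
Final fragment needs no 8-byte alignment: it can carry up to MTU - header = 1480 B
Non-final fragments needed = ceil((payload - 1480) / 1480) = ceil(552/1480) = ceil(0.3730) = 1
Number of fragments = 1 + 1 = 2
Fragment sizes (data): 1 * 1480 B + 552 B (last, 552 <= 1480 OK)
Total bytes sent = payload + n_frags * header = 2032 + 2*20 = 2032 + 40 = 2072 B

2, 2072


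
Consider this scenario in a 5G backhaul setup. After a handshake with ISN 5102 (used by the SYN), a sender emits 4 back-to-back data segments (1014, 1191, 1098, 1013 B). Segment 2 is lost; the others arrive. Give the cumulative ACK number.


SYN uses sequence number 5102; first data byte = ISN + 1 = 5103.
Segment 1: SEQ = 5103, len = 1014 B, covers [5103, 6116]
Segment 2: SEQ = 6117, len = 1191 B, covers [6117, 7307] [LOST]
Segment 3: SEQ = 7308, len = 1098 B, covers [7308, 8405]
Segment 4: SEQ = 8406, len = 1013 B, covers [8406, 9418]
In-order data received: bytes [5103, 6116] (segments 1..1).
Segment 2 missing -> gap begins at byte 6117; later segments buffered out of order.
Cumulative ACK = next expected in-order byte = 5103 + 1014 = 6117

6117


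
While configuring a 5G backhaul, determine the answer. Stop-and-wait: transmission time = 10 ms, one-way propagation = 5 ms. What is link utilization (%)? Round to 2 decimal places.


Given: Ttrans = 10 ms, Tprop = 5 ms
RTT = 2 * Tprop = 2 * 5 = 10 ms
U = Ttrans / (Ttrans + RTT)
U = 10 / (10 + 10)
U = 10 / 20 = 0.5
U% = 50.00%

50.00


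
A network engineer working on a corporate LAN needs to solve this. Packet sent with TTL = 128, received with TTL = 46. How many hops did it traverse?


Given: initial TTL = 128, received TTL = 46
Hops = initial TTL - received TTL
Hops = 128 - 46 = 82

82


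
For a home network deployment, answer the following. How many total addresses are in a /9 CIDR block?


Given: CIDR prefix /9
Host bits = 32 - 9 = 23
Total addresses = 2^23 = 8388608

8388608


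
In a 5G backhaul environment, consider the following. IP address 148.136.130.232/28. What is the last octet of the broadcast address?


Given: IP = 148.136.130.232, prefix = /28
Host bits = 32 - 28 = 4
Network last octet = 232 AND mask = 224
Host part size = 2^4 - 1 = 15
Broadcast last octet = 224 OR 15 = 239

239


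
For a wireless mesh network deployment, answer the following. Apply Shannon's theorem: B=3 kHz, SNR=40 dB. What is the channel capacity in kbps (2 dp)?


Given: B = 3 kHz, SNR = 40 dB
SNR linear = 10^(40/10) = 10000
1 + SNR = 10001
log2(10001) = 13.2878566418
C = 3 * 1000 * 13.2878566418 = 39863.5699 bps
C = 39.863570 kbps -> 39.86 kbps (2 dp)

39.86


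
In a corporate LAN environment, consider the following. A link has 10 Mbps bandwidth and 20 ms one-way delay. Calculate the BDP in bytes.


Given: bandwidth = 10 Mbps, delay = 20 ms
BDP in bits = 10 * 10^6 * 20 / 1000
BDP in bits = 200000
BDP in bytes = 200000 / 8 = 25000

25000


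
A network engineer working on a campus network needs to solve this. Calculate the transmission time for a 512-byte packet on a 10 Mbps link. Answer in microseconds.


Given: packet = 512 bytes, bandwidth = 10 Mbps
Packet in bits = 512 * 8 = 4096 bits
Bandwidth = 10 * 10^6 = 10000000 bps
Time = 4096 / 10000000 seconds
Time in us = 4096 * 10^6 / 10000000 = 409.6

409.6


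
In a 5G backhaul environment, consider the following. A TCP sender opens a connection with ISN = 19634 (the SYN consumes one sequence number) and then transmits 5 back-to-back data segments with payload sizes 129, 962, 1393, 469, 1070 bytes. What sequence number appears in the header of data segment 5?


The SYN occupies sequence number ISN = 19634, so the first data byte is ISN + 1 = 19635.
SEQ of data segment i = (ISN + 1) + sum of payload sizes of segments 1..i-1.
Segment 1: SEQ = 19635, payload = 129 bytes
Segment 2: SEQ = 19764, payload = 962 bytes
Segment 3: SEQ = 20726, payload = 1393 bytes
Segment 4: SEQ = 22119, payload = 469 bytes
Segment 5: SEQ = 22588, payload = 1070 bytes
SEQ of segment 5 = 19635 + 129 + 962 + 1393 + 469 = 22588

22588


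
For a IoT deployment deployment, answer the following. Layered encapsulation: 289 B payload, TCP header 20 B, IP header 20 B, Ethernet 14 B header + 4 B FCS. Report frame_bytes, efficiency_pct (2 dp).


TCP segment = 289 + 20 = 309 B
IP packet = 309 + 20 = 329 B
Ethernet frame = 329 + 14 + 4 = 347 B
Efficiency = app / frame = 289 / 347 = 0.832853 = 83.2853% -> 83.29% (2 dp)

347, 83.29


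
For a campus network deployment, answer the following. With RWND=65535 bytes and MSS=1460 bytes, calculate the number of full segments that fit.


Given: RWND = 65535 bytes, MSS = 1460 bytes
Full segments = floor(RWND / MSS)
Full segments = floor(65535 / 1460)
Full segments = floor(44.887) = 44

44


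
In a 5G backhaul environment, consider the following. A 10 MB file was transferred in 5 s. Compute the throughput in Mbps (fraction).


Given: file = 10 MB, time = 5 s
File in Mb = 10 * 8 = 80 Mb
Throughput = 80 / 5 Mbps
Throughput = 16 Mbps

16


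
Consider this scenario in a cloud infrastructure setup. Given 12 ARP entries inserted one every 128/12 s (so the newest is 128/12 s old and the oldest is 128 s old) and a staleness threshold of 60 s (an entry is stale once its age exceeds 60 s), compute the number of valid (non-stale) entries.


Ages are k * 128/12 s for k = 1..12 (spacing = 10.6667 s).
Entry k is valid iff k * 128/12 <= 60 iff k <= 12 * 60 / 128 = 5.6250
n_valid = floor(5.6250) = 5
(n_stale = 12 - 5 = 7)

5


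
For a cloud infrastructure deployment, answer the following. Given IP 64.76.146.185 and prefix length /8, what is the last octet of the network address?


Given: IP = 64.76.146.185, prefix = /8
Subnet mask = 255.0.0.0
Last octet of IP: 185
Last octet of mask: 0
Network last octet = 185 AND 0 = 0

0


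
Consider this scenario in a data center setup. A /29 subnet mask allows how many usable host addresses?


Given: subnet mask /29
Host bits = 32 - 29 = 3
Total addresses = 2^3 = 8
Usable hosts = 8 - 2 (network + broadcast) = 6

6


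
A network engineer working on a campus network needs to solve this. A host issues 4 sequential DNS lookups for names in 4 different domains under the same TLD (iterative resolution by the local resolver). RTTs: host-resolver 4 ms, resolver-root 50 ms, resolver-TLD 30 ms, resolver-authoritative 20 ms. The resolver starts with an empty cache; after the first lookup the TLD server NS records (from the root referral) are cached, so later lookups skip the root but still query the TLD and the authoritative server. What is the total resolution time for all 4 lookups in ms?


Lookup 1 (cold cache): local + root + TLD + auth = 4 + 50 + 30 + 20 = 104 ms
Lookups 2..4 (TLD NS cached -> skip root; new domain -> still ask TLD and auth): local + TLD + auth = 4 + 30 + 20 = 54 ms each
Remaining 3 lookups: 3 * 54 = 162 ms
Total = 104 + 162 = 266 ms

266


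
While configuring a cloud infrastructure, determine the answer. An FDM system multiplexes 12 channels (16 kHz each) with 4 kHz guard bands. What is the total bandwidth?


Given: 12 channels, 16 kHz each, guard = 4 kHz
Channel bandwidth = 12 * 16 = 192 kHz
Guard bands = 11 gaps * 4 kHz = 44 kHz
Total = 192 + 44 = 236 kHz

236


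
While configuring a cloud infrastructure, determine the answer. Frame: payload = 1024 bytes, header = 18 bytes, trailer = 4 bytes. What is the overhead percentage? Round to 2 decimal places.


Given: payload = 1024 B, header = 18 B, trailer = 4 B
Overhead bytes = header + trailer = 18 + 4 = 22
Total frame = payload + overhead = 1024 + 22 = 1046
Overhead % = 22 / 1046 * 100 = 2.1033% -> 2.10% (2 dp)

2.10


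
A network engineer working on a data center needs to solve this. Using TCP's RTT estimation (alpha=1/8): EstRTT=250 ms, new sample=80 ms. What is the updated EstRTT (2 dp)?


Given: EstRTT = 250 ms, SampleRTT = 80 ms, alpha = 1/8
New EstRTT = (1 - alpha) * EstRTT + alpha * SampleRTT
(7/8) * 250 = 218.75
(1/8) * 80 = 10
New EstRTT = 218.75 + 10 = 228.75 ms -> 228.75 ms (2 dp)

228.75


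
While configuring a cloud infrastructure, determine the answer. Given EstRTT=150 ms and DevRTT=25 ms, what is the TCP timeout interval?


Given: EstRTT = 150 ms, DevRTT = 25 ms
Timeout = EstRTT + 4 * DevRTT
4 * DevRTT = 4 * 25 = 100
Timeout = 150 + 100 = 250 ms

250


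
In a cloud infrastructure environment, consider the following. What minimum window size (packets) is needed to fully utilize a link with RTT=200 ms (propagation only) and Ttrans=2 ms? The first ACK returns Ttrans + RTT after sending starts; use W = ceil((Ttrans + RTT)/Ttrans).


Given: Ttrans = 2 ms, RTT = 200 ms (= 2 * Tprop, Tprop = 100 ms)
Time until first ACK returns = Ttrans + RTT = 2 + 200 = 202 ms
Need W * Ttrans >= Ttrans + RTT  ->  W >= (Ttrans + RTT) / Ttrans
(Ttrans + RTT) / Ttrans = 202 / 2 = 101
W_min = ceil(101) = 101

101


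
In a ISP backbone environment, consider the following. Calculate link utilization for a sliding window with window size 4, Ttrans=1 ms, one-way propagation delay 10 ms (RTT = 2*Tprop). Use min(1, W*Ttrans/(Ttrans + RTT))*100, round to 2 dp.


Given: W = 4, Ttrans = 1 ms, RTT = 20 ms (= 2 * Tprop, Tprop = 10 ms)
Cycle time = Ttrans + RTT = 1 + 20 = 21 ms (first packet sent until its ACK returns)
W * Ttrans = 4 * 1 = 4 ms of sending per cycle
W * Ttrans / (Ttrans + RTT) = 4 / 21 = 0.190476
U = min(1, 0.190476) = 0.190476
U% = 19.05%

19.05


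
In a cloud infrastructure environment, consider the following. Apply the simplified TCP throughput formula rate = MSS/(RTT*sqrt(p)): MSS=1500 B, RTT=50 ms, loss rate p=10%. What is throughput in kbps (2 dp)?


Given: MSS = 1500 bytes, RTT = 50 ms, loss = 10%
RTT in seconds = 50 / 1000 = 0.05
Loss rate = 10% = 0.1
sqrt(loss) = sqrt(0.1) = 0.316227766017
Throughput (bytes/s) = 1500 / (0.05 * 0.316227766017) = 94868.3298
Throughput (kbps) = 94868.3298 * 8 / 1000 = 758.946638 -> 758.95 kbps (2 dp)

758.95


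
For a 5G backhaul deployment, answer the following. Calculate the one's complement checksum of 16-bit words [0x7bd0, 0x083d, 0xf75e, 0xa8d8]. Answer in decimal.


Given words: [0x7bd0, 0x083d, 0xf75e, 0xa8d8]
Step 1: Sum all words
Raw sum = 31696 + 2109 + 63326 + 43224 = 140355
Step 2: Fold carry: (9283 + 2) = 9285
One's complement = ~9285 & 0xFFFF = 56250

56250


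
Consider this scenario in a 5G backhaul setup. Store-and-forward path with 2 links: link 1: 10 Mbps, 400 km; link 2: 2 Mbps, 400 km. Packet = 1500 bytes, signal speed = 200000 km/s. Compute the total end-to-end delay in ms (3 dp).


Packet = 1500 bytes = 12000 bits. Store-and-forward: sum (t_trans + t_prop) per link.
Link 1: t_trans = 12000/(10*10^6) s = 1.2000 ms; t_prop = 400/200000 s = 2.0000 ms; subtotal = 3.2000 ms
Link 2: t_trans = 12000/(2*10^6) s = 6.0000 ms; t_prop = 400/200000 s = 2.0000 ms; subtotal = 8.0000 ms
End-to-end = 3.2000 + 8.0000 = 11.2000 ms -> 11.200 ms (3 dp)

11.200


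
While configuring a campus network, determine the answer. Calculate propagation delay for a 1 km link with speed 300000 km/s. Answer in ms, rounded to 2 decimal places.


Given: distance = 1 km, speed = 300000 km/s
Delay = distance / speed = 1 / 300000 seconds
Delay in ms = 1 * 1000 / 300000
Delay = 0.0033 ms
Rounded to 2 dp = 0.00 ms

0.00


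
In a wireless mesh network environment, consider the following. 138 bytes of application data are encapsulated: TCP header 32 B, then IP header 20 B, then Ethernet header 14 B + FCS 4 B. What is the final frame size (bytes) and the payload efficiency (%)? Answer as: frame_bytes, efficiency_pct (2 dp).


TCP segment = 138 + 32 = 170 B
IP packet = 170 + 20 = 190 B
Ethernet frame = 190 + 14 + 4 = 208 B
Efficiency = app / frame = 138 / 208 = 0.663462 = 66.3462% -> 66.35% (2 dp)

208, 66.35


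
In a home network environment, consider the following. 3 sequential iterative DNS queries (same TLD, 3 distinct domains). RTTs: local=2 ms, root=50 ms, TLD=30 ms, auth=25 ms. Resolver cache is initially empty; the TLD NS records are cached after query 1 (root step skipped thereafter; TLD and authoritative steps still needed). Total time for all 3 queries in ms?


Lookup 1 (cold cache): local + root + TLD + auth = 2 + 50 + 30 + 25 = 107 ms
Lookups 2..3 (TLD NS cached -> skip root; new domain -> still ask TLD and auth): local + TLD + auth = 2 + 30 + 25 = 57 ms each
Remaining 2 lookups: 2 * 57 = 114 ms
Total = 107 + 114 = 221 ms

221


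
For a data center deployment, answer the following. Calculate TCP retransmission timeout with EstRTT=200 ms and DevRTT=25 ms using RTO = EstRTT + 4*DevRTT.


Given: EstRTT = 200 ms, DevRTT = 25 ms
Timeout = EstRTT + 4 * DevRTT
4 * DevRTT = 4 * 25 = 100
Timeout = 200 + 100 = 300 ms

300


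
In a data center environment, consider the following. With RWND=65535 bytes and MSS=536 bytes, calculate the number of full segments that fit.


Given: RWND = 65535 bytes, MSS = 536 bytes
Full segments = floor(RWND / MSS)
Full segments = floor(65535 / 536)
Full segments = floor(122.2668) = 122

122


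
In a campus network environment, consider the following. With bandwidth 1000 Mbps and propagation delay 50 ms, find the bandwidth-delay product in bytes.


Given: bandwidth = 1000 Mbps, delay = 50 ms
BDP in bits = 1000 * 10^6 * 50 / 1000
BDP in bits = 50000000
BDP in bytes = 50000000 / 8 = 6250000

6250000


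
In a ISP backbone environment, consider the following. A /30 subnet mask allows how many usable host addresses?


Given: subnet mask /30
Host bits = 32 - 30 = 2
Total addresses = 2^2 = 4
Usable hosts = 4 - 2 (network + broadcast) = 2

2


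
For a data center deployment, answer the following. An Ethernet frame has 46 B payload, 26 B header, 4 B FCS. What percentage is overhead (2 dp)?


Given: payload = 46 B, header = 26 B, trailer = 4 B
Overhead bytes = header + trailer = 26 + 4 = 30
Total frame = payload + overhead = 46 + 30 = 76
Overhead % = 30 / 76 * 100 = 39.4737% -> 39.47% (2 dp)

39.47


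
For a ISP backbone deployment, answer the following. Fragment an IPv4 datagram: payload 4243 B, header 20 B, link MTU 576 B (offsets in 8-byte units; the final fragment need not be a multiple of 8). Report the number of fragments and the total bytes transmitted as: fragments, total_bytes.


Max data per non-final fragment = floor((MTU - header)/8)*8 = floor((576 - 20)/8)*8 = floor(556/8)*8 = 552 B
Final fragment needs no 8-byte alignment: it can carry up to MTU - header = 556 B
Non-final fragments needed = ceil((payload - 556) / 552) = ceil(3687/552) = ceil(6.6793) = 7
Number of fragments = 7 + 1 = 8
Fragment sizes (data): 7 * 552 B + 379 B (last, 379 <= 556 OK)
Total bytes sent = payload + n_frags * header = 4243 + 8*20 = 4243 + 160 = 4403 B

8, 4403


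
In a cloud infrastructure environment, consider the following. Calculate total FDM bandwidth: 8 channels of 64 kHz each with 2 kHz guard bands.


Given: 8 channels, 64 kHz each, guard = 2 kHz
Channel bandwidth = 8 * 64 = 512 kHz
Guard bands = 7 gaps * 2 kHz = 14 kHz
Total = 512 + 14 = 526 kHz

526


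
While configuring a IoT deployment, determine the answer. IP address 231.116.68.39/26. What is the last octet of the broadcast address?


Given: IP = 231.116.68.39, prefix = /26
Host bits = 32 - 26 = 6
Network last octet = 39 AND mask = 0
Host part size = 2^6 - 1 = 63
Broadcast last octet = 0 OR 63 = 63

63


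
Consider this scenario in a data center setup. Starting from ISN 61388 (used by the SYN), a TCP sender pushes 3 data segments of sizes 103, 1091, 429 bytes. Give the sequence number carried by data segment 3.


The SYN occupies sequence number ISN = 61388, so the first data byte is ISN + 1 = 61389.
SEQ of data segment i = (ISN + 1) + sum of payload sizes of segments 1..i-1.
Segment 1: SEQ = 61389, payload = 103 bytes
Segment 2: SEQ = 61492, payload = 1091 bytes
Segment 3: SEQ = 62583, payload = 429 bytes
SEQ of segment 3 = 61389 + 103 + 1091 = 62583

62583


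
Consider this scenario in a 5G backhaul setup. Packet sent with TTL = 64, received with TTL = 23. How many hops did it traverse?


Given: initial TTL = 64, received TTL = 23
Hops = initial TTL - received TTL
Hops = 64 - 23 = 41

41


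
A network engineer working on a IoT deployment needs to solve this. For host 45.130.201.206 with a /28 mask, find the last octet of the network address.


Given: IP = 45.130.201.206, prefix = /28
Subnet mask = 255.255.255.240
Last octet of IP: 206
Last octet of mask: 240
Network last octet = 206 AND 240 = 192

192


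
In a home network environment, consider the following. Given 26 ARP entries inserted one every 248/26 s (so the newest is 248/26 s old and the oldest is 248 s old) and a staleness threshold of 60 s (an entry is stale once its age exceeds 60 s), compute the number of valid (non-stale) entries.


Ages are k * 248/26 s for k = 1..26 (spacing = 9.5385 s).
Entry k is valid iff k * 248/26 <= 60 iff k <= 26 * 60 / 248 = 6.2903
n_valid = floor(6.2903) = 6
(n_stale = 26 - 6 = 20)

6


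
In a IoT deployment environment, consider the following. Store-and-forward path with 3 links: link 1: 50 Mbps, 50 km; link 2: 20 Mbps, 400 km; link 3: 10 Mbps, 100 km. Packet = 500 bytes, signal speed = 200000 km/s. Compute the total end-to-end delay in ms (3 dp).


Packet = 500 bytes = 4000 bits. Store-and-forward: sum (t_trans + t_prop) per link.
Link 1: t_trans = 4000/(50*10^6) s = 0.0800 ms; t_prop = 50/200000 s = 0.2500 ms; subtotal = 0.3300 ms
Link 2: t_trans = 4000/(20*10^6) s = 0.2000 ms; t_prop = 400/200000 s = 2.0000 ms; subtotal = 2.2000 ms
Link 3: t_trans = 4000/(10*10^6) s = 0.4000 ms; t_prop = 100/200000 s = 0.5000 ms; subtotal = 0.9000 ms
End-to-end = 0.3300 + 2.2000 + 0.9000 = 3.4300 ms -> 3.430 ms (3 dp)

3.430
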